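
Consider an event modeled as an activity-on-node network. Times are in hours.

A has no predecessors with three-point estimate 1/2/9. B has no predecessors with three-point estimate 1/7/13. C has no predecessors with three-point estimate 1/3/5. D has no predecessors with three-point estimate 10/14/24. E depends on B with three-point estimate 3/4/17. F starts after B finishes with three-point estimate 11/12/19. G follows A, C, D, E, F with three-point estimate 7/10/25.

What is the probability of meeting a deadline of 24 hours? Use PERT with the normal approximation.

te_A = (1 + 4·2 + 9)/6 = 18/6 = 3; σ²_A = ((9−1)/6)² = 1.778
te_B = (1 + 4·7 + 13)/6 = 42/6 = 7; σ²_B = ((13−1)/6)² = 4.000
te_C = (1 + 4·3 + 5)/6 = 18/6 = 3; σ²_C = ((5−1)/6)² = 0.444
te_D = (10 + 4·14 + 24)/6 = 90/6 = 15; σ²_D = ((24−10)/6)² = 5.444
te_E = (3 + 4·4 + 17)/6 = 36/6 = 6; σ²_E = ((17−3)/6)² = 5.444
te_F = (11 + 4·12 + 19)/6 = 78/6 = 13; σ²_F = ((19−11)/6)² = 1.778
te_G = (7 + 4·10 + 25)/6 = 72/6 = 12; σ²_G = ((25−7)/6)² = 9.000

Forward pass:
ES_A = 0; EF_A = 3
ES_B = 0; EF_B = 7
ES_C = 0; EF_C = 3
ES_D = 0; EF_D = 15
ES_E = 7; EF_E = 7+6 = 13
ES_F = 7; EF_F = 7+13 = 20
ES_G = max(EF_A=3, EF_C=3, EF_D=15, EF_E=13, EF_F=20) = 20; EF_G = 20+12 = 32
Expected project duration μ = 32 hours. Critical path: B → F → G.

Variance along critical path = 4.000 + 1.778 + 9.000 = 14.778; σ = √14.778 = 3.844 hours.
Z = (24 − 32) / 3.844 = -2.081
P(T ≤ 24) = Φ(-2.081) ≈ 0.019

0.019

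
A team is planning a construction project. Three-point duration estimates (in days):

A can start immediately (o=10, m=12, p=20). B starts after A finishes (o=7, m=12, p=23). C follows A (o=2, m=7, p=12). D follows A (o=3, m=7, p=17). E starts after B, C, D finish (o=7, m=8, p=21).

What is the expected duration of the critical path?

te_A = (10 + 4·12 + 20)/6 = 78/6 = 13
te_B = (7 + 4·12 + 23)/6 = 78/6 = 13
te_C = (2 + 4·7 + 12)/6 = 42/6 = 7
te_D = (3 + 4·7 + 17)/6 = 48/6 = 8
te_E = (7 + 4·8 + 21)/6 = 60/6 = 10

Forward pass:
ES_A = 0; EF_A = 13
ES_B = 13; EF_B = 13+13 = 26
ES_C = 13; EF_C = 13+7 = 20
ES_D = 13; EF_D = 13+8 = 21
ES_E = max(EF_B=26, EF_C=20, EF_D=21) = 26; EF_E = 26+10 = 36
Expected project duration μ = 36 days. Critical path: A → B → E.

36 days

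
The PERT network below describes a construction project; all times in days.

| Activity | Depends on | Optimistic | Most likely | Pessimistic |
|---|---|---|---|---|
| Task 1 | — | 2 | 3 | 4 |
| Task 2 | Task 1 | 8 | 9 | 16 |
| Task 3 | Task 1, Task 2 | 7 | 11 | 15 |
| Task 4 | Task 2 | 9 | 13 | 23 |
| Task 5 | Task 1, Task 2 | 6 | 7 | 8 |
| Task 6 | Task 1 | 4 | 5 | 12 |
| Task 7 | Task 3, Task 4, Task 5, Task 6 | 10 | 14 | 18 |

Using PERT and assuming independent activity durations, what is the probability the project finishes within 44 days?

te_Task 1 = (2 + 4·3 + 4)/6 = 18/6 = 3; σ²_Task 1 = ((4−2)/6)² = 0.111
te_Task 2 = (8 + 4·9 + 16)/6 = 60/6 = 10; σ²_Task 2 = ((16−8)/6)² = 1.778
te_Task 3 = (7 + 4·11 + 15)/6 = 66/6 = 11; σ²_Task 3 = ((15−7)/6)² = 1.778
te_Task 4 = (9 + 4·13 + 23)/6 = 84/6 = 14; σ²_Task 4 = ((23−9)/6)² = 5.444
te_Task 5 = (6 + 4·7 + 8)/6 = 42/6 = 7; σ²_Task 5 = ((8−6)/6)² = 0.111
te_Task 6 = (4 + 4·5 + 12)/6 = 36/6 = 6; σ²_Task 6 = ((12−4)/6)² = 1.778
te_Task 7 = (10 + 4·14 + 18)/6 = 84/6 = 14; σ²_Task 7 = ((18−10)/6)² = 1.778

Forward pass:
ES_Task 1 = 0; EF_Task 1 = 3
ES_Task 2 = 3; EF_Task 2 = 3+10 = 13
ES_Task 3 = max(EF_Task 1=3, EF_Task 2=13) = 13; EF_Task 3 = 13+11 = 24
ES_Task 4 = 13; EF_Task 4 = 13+14 = 27
ES_Task 5 = max(EF_Task 1=3, EF_Task 2=13) = 13; EF_Task 5 = 13+7 = 20
ES_Task 6 = 3; EF_Task 6 = 3+6 = 9
ES_Task 7 = max(EF_Task 3=24, EF_Task 4=27, EF_Task 5=20, EF_Task 6=9) = 27; EF_Task 7 = 27+14 = 41
Expected project duration μ = 41 days. Critical path: Task 1 → Task 2 → Task 4 → Task 7.

Variance along critical path = 0.111 + 1.778 + 5.444 + 1.778 = 9.111; σ = √9.111 = 3.018 days.
Z = (44 − 41) / 3.018 = 0.994
P(T ≤ 44) = Φ(0.994) ≈ 0.840

0.840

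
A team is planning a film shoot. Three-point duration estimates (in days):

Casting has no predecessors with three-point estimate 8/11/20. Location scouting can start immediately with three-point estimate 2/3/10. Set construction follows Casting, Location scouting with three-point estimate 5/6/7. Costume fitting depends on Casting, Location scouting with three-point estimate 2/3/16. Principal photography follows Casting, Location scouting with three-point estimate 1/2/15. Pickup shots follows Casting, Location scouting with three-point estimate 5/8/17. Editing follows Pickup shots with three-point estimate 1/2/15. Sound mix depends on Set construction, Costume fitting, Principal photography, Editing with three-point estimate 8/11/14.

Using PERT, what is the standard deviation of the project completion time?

te_Casting = (8 + 4·11 + 20)/6 = 72/6 = 12; σ²_Casting = ((20−8)/6)² = 4.000
te_Location scouting = (2 + 4·3 + 10)/6 = 24/6 = 4; σ²_Location scouting = ((10−2)/6)² = 1.778
te_Set construction = (5 + 4·6 + 7)/6 = 36/6 = 6; σ²_Set construction = ((7−5)/6)² = 0.111
te_Costume fitting = (2 + 4·3 + 16)/6 = 30/6 = 5; σ²_Costume fitting = ((16−2)/6)² = 5.444
te_Principal photography = (1 + 4·2 + 15)/6 = 24/6 = 4; σ²_Principal photography = ((15−1)/6)² = 5.444
te_Pickup shots = (5 + 4·8 + 17)/6 = 54/6 = 9; σ²_Pickup shots = ((17−5)/6)² = 4.000
te_Editing = (1 + 4·2 + 15)/6 = 24/6 = 4; σ²_Editing = ((15−1)/6)² = 5.444
te_Sound mix = (8 + 4·11 + 14)/6 = 66/6 = 11; σ²_Sound mix = ((14−8)/6)² = 1.000

Forward pass:
ES_Casting = 0; EF_Casting = 12
ES_Location scouting = 0; EF_Location scouting = 4
ES_Set construction = max(EF_Casting=12, EF_Location scouting=4) = 12; EF_Set construction = 12+6 = 18
ES_Costume fitting = max(EF_Casting=12, EF_Location scouting=4) = 12; EF_Costume fitting = 12+5 = 17
ES_Principal photography = max(EF_Casting=12, EF_Location scouting=4) = 12; EF_Principal photography = 12+4 = 16
ES_Pickup shots = max(EF_Casting=12, EF_Location scouting=4) = 12; EF_Pickup shots = 12+9 = 21
ES_Editing = 21; EF_Editing = 21+4 = 25
ES_Sound mix = max(EF_Set construction=18, EF_Costume fitting=17, EF_Principal photography=16, EF_Editing=25) = 25; EF_Sound mix = 25+11 = 36
Expected project duration μ = 36 days. Critical path: Casting → Pickup shots → Editing → Sound mix.

Variance along critical path = 4.000 + 4.000 + 5.444 + 1.000 = 14.444
σ = √14.444 = 3.801 days

3.80 days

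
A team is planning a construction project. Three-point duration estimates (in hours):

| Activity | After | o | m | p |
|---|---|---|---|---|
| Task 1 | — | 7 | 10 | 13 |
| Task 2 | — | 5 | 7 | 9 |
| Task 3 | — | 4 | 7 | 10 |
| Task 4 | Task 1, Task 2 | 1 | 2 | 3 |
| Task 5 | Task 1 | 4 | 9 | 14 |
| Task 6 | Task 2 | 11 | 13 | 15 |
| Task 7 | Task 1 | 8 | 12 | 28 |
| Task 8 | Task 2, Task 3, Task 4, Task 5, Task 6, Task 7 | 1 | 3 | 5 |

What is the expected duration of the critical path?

27 hours

te_Task 1 = (7 + 4·10 + 13)/6 = 60/6 = 10
te_Task 2 = (5 + 4·7 + 9)/6 = 42/6 = 7
te_Task 3 = (4 + 4·7 + 10)/6 = 42/6 = 7
te_Task 4 = (1 + 4·2 + 3)/6 = 12/6 = 2
te_Task 5 = (4 + 4·9 + 14)/6 = 54/6 = 9
te_Task 6 = (11 + 4·13 + 15)/6 = 78/6 = 13
te_Task 7 = (8 + 4·12 + 28)/6 = 84/6 = 14
te_Task 8 = (1 + 4·3 + 5)/6 = 18/6 = 3

Forward pass:
ES_Task 1 = 0; EF_Task 1 = 10
ES_Task 2 = 0; EF_Task 2 = 7
ES_Task 3 = 0; EF_Task 3 = 7
ES_Task 4 = max(EF_Task 1=10, EF_Task 2=7) = 10; EF_Task 4 = 10+2 = 12
ES_Task 5 = 10; EF_Task 5 = 10+9 = 19
ES_Task 6 = 7; EF_Task 6 = 7+13 = 20
ES_Task 7 = 10; EF_Task 7 = 10+14 = 24
ES_Task 8 = max(EF_Task 2=7, EF_Task 3=7, EF_Task 4=12, EF_Task 5=19, EF_Task 6=20, EF_Task 7=24) = 24; EF_Task 8 = 24+3 = 27
Expected project duration μ = 27 hours. Critical path: Task 1 → Task 7 → Task 8.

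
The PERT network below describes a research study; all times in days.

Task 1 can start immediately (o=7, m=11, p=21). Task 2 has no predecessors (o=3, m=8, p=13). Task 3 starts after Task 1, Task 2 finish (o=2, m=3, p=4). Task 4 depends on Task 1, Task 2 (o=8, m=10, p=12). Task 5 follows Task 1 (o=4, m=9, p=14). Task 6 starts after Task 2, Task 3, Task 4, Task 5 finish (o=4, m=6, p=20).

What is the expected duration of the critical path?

30 days

te_Task 1 = (7 + 4·11 + 21)/6 = 72/6 = 12
te_Task 2 = (3 + 4·8 + 13)/6 = 48/6 = 8
te_Task 3 = (2 + 4·3 + 4)/6 = 18/6 = 3
te_Task 4 = (8 + 4·10 + 12)/6 = 60/6 = 10
te_Task 5 = (4 + 4·9 + 14)/6 = 54/6 = 9
te_Task 6 = (4 + 4·6 + 20)/6 = 48/6 = 8

Forward pass:
ES_Task 1 = 0; EF_Task 1 = 12
ES_Task 2 = 0; EF_Task 2 = 8
ES_Task 3 = max(EF_Task 1=12, EF_Task 2=8) = 12; EF_Task 3 = 12+3 = 15
ES_Task 4 = max(EF_Task 1=12, EF_Task 2=8) = 12; EF_Task 4 = 12+10 = 22
ES_Task 5 = 12; EF_Task 5 = 12+9 = 21
ES_Task 6 = max(EF_Task 2=8, EF_Task 3=15, EF_Task 4=22, EF_Task 5=21) = 22; EF_Task 6 = 22+8 = 30
Expected project duration μ = 30 days. Critical path: Task 1 → Task 4 → Task 6.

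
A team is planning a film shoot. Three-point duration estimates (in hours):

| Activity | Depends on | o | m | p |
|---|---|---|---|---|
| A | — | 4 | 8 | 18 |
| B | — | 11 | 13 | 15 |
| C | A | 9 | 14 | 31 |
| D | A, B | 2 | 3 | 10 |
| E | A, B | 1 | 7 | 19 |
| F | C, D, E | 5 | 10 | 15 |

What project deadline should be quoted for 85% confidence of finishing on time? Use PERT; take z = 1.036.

te_A = (4 + 4·8 + 18)/6 = 54/6 = 9; σ²_A = ((18−4)/6)² = 5.444
te_B = (11 + 4·13 + 15)/6 = 78/6 = 13; σ²_B = ((15−11)/6)² = 0.444
te_C = (9 + 4·14 + 31)/6 = 96/6 = 16; σ²_C = ((31−9)/6)² = 13.444
te_D = (2 + 4·3 + 10)/6 = 24/6 = 4; σ²_D = ((10−2)/6)² = 1.778
te_E = (1 + 4·7 + 19)/6 = 48/6 = 8; σ²_E = ((19−1)/6)² = 9.000
te_F = (5 + 4·10 + 15)/6 = 60/6 = 10; σ²_F = ((15−5)/6)² = 2.778

Forward pass:
ES_A = 0; EF_A = 9
ES_B = 0; EF_B = 13
ES_C = 9; EF_C = 9+16 = 25
ES_D = max(EF_A=9, EF_B=13) = 13; EF_D = 13+4 = 17
ES_E = max(EF_A=9, EF_B=13) = 13; EF_E = 13+8 = 21
ES_F = max(EF_C=25, EF_D=17, EF_E=21) = 25; EF_F = 25+10 = 35
Expected project duration μ = 35 hours. Critical path: A → C → F.

Variance along critical path = 5.444 + 13.444 + 2.778 = 21.667; σ = 4.655 hours.
D = μ + z·σ = 35 + 1.036·4.655 = 39.8 hours

39.8 hours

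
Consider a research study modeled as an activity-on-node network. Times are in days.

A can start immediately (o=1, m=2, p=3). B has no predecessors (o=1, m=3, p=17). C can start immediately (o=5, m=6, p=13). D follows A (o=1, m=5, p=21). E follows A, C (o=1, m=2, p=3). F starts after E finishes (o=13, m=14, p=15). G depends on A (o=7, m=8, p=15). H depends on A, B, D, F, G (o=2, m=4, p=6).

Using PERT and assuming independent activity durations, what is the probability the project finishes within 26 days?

te_A = (1 + 4·2 + 3)/6 = 12/6 = 2; σ²_A = ((3−1)/6)² = 0.111
te_B = (1 + 4·3 + 17)/6 = 30/6 = 5; σ²_B = ((17−1)/6)² = 7.111
te_C = (5 + 4·6 + 13)/6 = 42/6 = 7; σ²_C = ((13−5)/6)² = 1.778
te_D = (1 + 4·5 + 21)/6 = 42/6 = 7; σ²_D = ((21−1)/6)² = 11.111
te_E = (1 + 4·2 + 3)/6 = 12/6 = 2; σ²_E = ((3−1)/6)² = 0.111
te_F = (13 + 4·14 + 15)/6 = 84/6 = 14; σ²_F = ((15−13)/6)² = 0.111
te_G = (7 + 4·8 + 15)/6 = 54/6 = 9; σ²_G = ((15−7)/6)² = 1.778
te_H = (2 + 4·4 + 6)/6 = 24/6 = 4; σ²_H = ((6−2)/6)² = 0.444

Forward pass:
ES_A = 0; EF_A = 2
ES_B = 0; EF_B = 5
ES_C = 0; EF_C = 7
ES_D = 2; EF_D = 2+7 = 9
ES_E = max(EF_A=2, EF_C=7) = 7; EF_E = 7+2 = 9
ES_F = 9; EF_F = 9+14 = 23
ES_G = 2; EF_G = 2+9 = 11
ES_H = max(EF_A=2, EF_B=5, EF_D=9, EF_F=23, EF_G=11) = 23; EF_H = 23+4 = 27
Expected project duration μ = 27 days. Critical path: C → E → F → H.

Variance along critical path = 1.778 + 0.111 + 0.111 + 0.444 = 2.444; σ = √2.444 = 1.563 days.
Z = (26 − 27) / 1.563 = -0.640
P(T ≤ 26) = Φ(-0.640) ≈ 0.261

0.261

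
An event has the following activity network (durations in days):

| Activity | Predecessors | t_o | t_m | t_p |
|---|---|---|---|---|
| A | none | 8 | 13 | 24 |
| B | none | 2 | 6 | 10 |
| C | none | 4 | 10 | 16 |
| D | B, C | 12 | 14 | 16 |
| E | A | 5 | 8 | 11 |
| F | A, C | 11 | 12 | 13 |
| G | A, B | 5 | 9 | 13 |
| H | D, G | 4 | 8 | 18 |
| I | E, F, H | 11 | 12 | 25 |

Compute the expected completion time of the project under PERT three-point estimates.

47 days

te_A = (8 + 4·13 + 24)/6 = 84/6 = 14
te_B = (2 + 4·6 + 10)/6 = 36/6 = 6
te_C = (4 + 4·10 + 16)/6 = 60/6 = 10
te_D = (12 + 4·14 + 16)/6 = 84/6 = 14
te_E = (5 + 4·8 + 11)/6 = 48/6 = 8
te_F = (11 + 4·12 + 13)/6 = 72/6 = 12
te_G = (5 + 4·9 + 13)/6 = 54/6 = 9
te_H = (4 + 4·8 + 18)/6 = 54/6 = 9
te_I = (11 + 4·12 + 25)/6 = 84/6 = 14

Forward pass:
ES_A = 0; EF_A = 14
ES_B = 0; EF_B = 6
ES_C = 0; EF_C = 10
ES_D = max(EF_B=6, EF_C=10) = 10; EF_D = 10+14 = 24
ES_E = 14; EF_E = 14+8 = 22
ES_F = max(EF_A=14, EF_C=10) = 14; EF_F = 14+12 = 26
ES_G = max(EF_A=14, EF_B=6) = 14; EF_G = 14+9 = 23
ES_H = max(EF_D=24, EF_G=23) = 24; EF_H = 24+9 = 33
ES_I = max(EF_E=22, EF_F=26, EF_H=33) = 33; EF_I = 33+14 = 47
Expected project duration μ = 47 days. Critical path: C → D → H → I.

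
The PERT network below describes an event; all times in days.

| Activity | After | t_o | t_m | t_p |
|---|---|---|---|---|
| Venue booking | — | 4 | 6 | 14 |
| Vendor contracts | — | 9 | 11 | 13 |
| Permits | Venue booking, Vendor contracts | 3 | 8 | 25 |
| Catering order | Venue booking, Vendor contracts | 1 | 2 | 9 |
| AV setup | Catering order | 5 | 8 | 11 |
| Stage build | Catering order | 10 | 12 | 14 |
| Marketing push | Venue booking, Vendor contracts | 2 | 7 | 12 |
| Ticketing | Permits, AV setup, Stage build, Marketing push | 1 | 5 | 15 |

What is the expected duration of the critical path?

te_Venue booking = (4 + 4·6 + 14)/6 = 42/6 = 7
te_Vendor contracts = (9 + 4·11 + 13)/6 = 66/6 = 11
te_Permits = (3 + 4·8 + 25)/6 = 60/6 = 10
te_Catering order = (1 + 4·2 + 9)/6 = 18/6 = 3
te_AV setup = (5 + 4·8 + 11)/6 = 48/6 = 8
te_Stage build = (10 + 4·12 + 14)/6 = 72/6 = 12
te_Marketing push = (2 + 4·7 + 12)/6 = 42/6 = 7
te_Ticketing = (1 + 4·5 + 15)/6 = 36/6 = 6

Forward pass:
ES_Venue booking = 0; EF_Venue booking = 7
ES_Vendor contracts = 0; EF_Vendor contracts = 11
ES_Permits = max(EF_Venue booking=7, EF_Vendor contracts=11) = 11; EF_Permits = 11+10 = 21
ES_Catering order = max(EF_Venue booking=7, EF_Vendor contracts=11) = 11; EF_Catering order = 11+3 = 14
ES_AV setup = 14; EF_AV setup = 14+8 = 22
ES_Stage build = 14; EF_Stage build = 14+12 = 26
ES_Marketing push = max(EF_Venue booking=7, EF_Vendor contracts=11) = 11; EF_Marketing push = 11+7 = 18
ES_Ticketing = max(EF_Permits=21, EF_AV setup=22, EF_Stage build=26, EF_Marketing push=18) = 26; EF_Ticketing = 26+6 = 32
Expected project duration μ = 32 days. Critical path: Vendor contracts → Catering order → Stage build → Ticketing.

32 days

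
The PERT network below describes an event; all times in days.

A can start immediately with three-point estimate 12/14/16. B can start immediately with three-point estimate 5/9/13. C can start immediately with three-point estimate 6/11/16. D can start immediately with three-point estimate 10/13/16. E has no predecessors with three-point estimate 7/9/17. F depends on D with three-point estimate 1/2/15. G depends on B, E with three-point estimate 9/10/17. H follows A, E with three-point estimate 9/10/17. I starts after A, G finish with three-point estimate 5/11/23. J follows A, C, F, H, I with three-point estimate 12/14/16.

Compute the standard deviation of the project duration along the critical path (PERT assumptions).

3.74 days

te_A = (12 + 4·14 + 16)/6 = 84/6 = 14; σ²_A = ((16−12)/6)² = 0.444
te_B = (5 + 4·9 + 13)/6 = 54/6 = 9; σ²_B = ((13−5)/6)² = 1.778
te_C = (6 + 4·11 + 16)/6 = 66/6 = 11; σ²_C = ((16−6)/6)² = 2.778
te_D = (10 + 4·13 + 16)/6 = 78/6 = 13; σ²_D = ((16−10)/6)² = 1.000
te_E = (7 + 4·9 + 17)/6 = 60/6 = 10; σ²_E = ((17−7)/6)² = 2.778
te_F = (1 + 4·2 + 15)/6 = 24/6 = 4; σ²_F = ((15−1)/6)² = 5.444
te_G = (9 + 4·10 + 17)/6 = 66/6 = 11; σ²_G = ((17−9)/6)² = 1.778
te_H = (9 + 4·10 + 17)/6 = 66/6 = 11; σ²_H = ((17−9)/6)² = 1.778
te_I = (5 + 4·11 + 23)/6 = 72/6 = 12; σ²_I = ((23−5)/6)² = 9.000
te_J = (12 + 4·14 + 16)/6 = 84/6 = 14; σ²_J = ((16−12)/6)² = 0.444

Forward pass:
ES_A = 0; EF_A = 14
ES_B = 0; EF_B = 9
ES_C = 0; EF_C = 11
ES_D = 0; EF_D = 13
ES_E = 0; EF_E = 10
ES_F = 13; EF_F = 13+4 = 17
ES_G = max(EF_B=9, EF_E=10) = 10; EF_G = 10+11 = 21
ES_H = max(EF_A=14, EF_E=10) = 14; EF_H = 14+11 = 25
ES_I = max(EF_A=14, EF_G=21) = 21; EF_I = 21+12 = 33
ES_J = max(EF_A=14, EF_C=11, EF_F=17, EF_H=25, EF_I=33) = 33; EF_J = 33+14 = 47
Expected project duration μ = 47 days. Critical path: E → G → I → J.

Variance along critical path = 2.778 + 1.778 + 9.000 + 0.444 = 14.000
σ = √14.000 = 3.742 days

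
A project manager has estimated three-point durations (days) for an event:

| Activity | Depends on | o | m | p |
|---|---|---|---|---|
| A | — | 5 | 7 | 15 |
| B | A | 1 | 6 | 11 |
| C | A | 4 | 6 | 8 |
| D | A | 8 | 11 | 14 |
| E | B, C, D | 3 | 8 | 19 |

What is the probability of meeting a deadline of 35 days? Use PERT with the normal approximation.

0.983

te_A = (5 + 4·7 + 15)/6 = 48/6 = 8; σ²_A = ((15−5)/6)² = 2.778
te_B = (1 + 4·6 + 11)/6 = 36/6 = 6; σ²_B = ((11−1)/6)² = 2.778
te_C = (4 + 4·6 + 8)/6 = 36/6 = 6; σ²_C = ((8−4)/6)² = 0.444
te_D = (8 + 4·11 + 14)/6 = 66/6 = 11; σ²_D = ((14−8)/6)² = 1.000
te_E = (3 + 4·8 + 19)/6 = 54/6 = 9; σ²_E = ((19−3)/6)² = 7.111

Forward pass:
ES_A = 0; EF_A = 8
ES_B = 8; EF_B = 8+6 = 14
ES_C = 8; EF_C = 8+6 = 14
ES_D = 8; EF_D = 8+11 = 19
ES_E = max(EF_B=14, EF_C=14, EF_D=19) = 19; EF_E = 19+9 = 28
Expected project duration μ = 28 days. Critical path: A → D → E.

Variance along critical path = 2.778 + 1.000 + 7.111 = 10.889; σ = √10.889 = 3.300 days.
Z = (35 − 28) / 3.300 = 2.121
P(T ≤ 35) = Φ(2.121) ≈ 0.983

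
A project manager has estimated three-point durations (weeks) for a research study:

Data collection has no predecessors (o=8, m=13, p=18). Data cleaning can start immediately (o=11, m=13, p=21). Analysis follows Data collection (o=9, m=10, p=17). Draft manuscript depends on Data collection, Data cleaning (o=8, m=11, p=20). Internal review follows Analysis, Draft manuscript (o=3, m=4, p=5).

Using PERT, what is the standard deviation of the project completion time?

2.62 weeks

te_Data collection = (8 + 4·13 + 18)/6 = 78/6 = 13; σ²_Data collection = ((18−8)/6)² = 2.778
te_Data cleaning = (11 + 4·13 + 21)/6 = 84/6 = 14; σ²_Data cleaning = ((21−11)/6)² = 2.778
te_Analysis = (9 + 4·10 + 17)/6 = 66/6 = 11; σ²_Analysis = ((17−9)/6)² = 1.778
te_Draft manuscript = (8 + 4·11 + 20)/6 = 72/6 = 12; σ²_Draft manuscript = ((20−8)/6)² = 4.000
te_Internal review = (3 + 4·4 + 5)/6 = 24/6 = 4; σ²_Internal review = ((5−3)/6)² = 0.111

Forward pass:
ES_Data collection = 0; EF_Data collection = 13
ES_Data cleaning = 0; EF_Data cleaning = 14
ES_Analysis = 13; EF_Analysis = 13+11 = 24
ES_Draft manuscript = max(EF_Data collection=13, EF_Data cleaning=14) = 14; EF_Draft manuscript = 14+12 = 26
ES_Internal review = max(EF_Analysis=24, EF_Draft manuscript=26) = 26; EF_Internal review = 26+4 = 30
Expected project duration μ = 30 weeks. Critical path: Data cleaning → Draft manuscript → Internal review.

Variance along critical path = 2.778 + 4.000 + 0.111 = 6.889
σ = √6.889 = 2.625 weeks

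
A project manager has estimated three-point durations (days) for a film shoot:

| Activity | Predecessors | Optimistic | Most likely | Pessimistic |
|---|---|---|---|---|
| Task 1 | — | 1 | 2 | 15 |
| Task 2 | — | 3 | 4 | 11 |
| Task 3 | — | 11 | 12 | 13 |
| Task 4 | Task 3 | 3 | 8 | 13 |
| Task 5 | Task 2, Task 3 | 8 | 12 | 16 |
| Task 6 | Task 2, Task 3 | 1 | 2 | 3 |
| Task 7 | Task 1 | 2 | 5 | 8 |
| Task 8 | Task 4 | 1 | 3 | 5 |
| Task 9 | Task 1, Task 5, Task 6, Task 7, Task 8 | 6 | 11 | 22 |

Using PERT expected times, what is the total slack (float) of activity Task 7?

15 days

te_Task 1 = (1 + 4·2 + 15)/6 = 24/6 = 4
te_Task 2 = (3 + 4·4 + 11)/6 = 30/6 = 5
te_Task 3 = (11 + 4·12 + 13)/6 = 72/6 = 12
te_Task 4 = (3 + 4·8 + 13)/6 = 48/6 = 8
te_Task 5 = (8 + 4·12 + 16)/6 = 72/6 = 12
te_Task 6 = (1 + 4·2 + 3)/6 = 12/6 = 2
te_Task 7 = (2 + 4·5 + 8)/6 = 30/6 = 5
te_Task 8 = (1 + 4·3 + 5)/6 = 18/6 = 3
te_Task 9 = (6 + 4·11 + 22)/6 = 72/6 = 12

Forward pass:
ES_Task 1 = 0; EF_Task 1 = 4
ES_Task 2 = 0; EF_Task 2 = 5
ES_Task 3 = 0; EF_Task 3 = 12
ES_Task 4 = 12; EF_Task 4 = 12+8 = 20
ES_Task 5 = max(EF_Task 2=5, EF_Task 3=12) = 12; EF_Task 5 = 12+12 = 24
ES_Task 6 = max(EF_Task 2=5, EF_Task 3=12) = 12; EF_Task 6 = 12+2 = 14
ES_Task 7 = 4; EF_Task 7 = 4+5 = 9
ES_Task 8 = 20; EF_Task 8 = 20+3 = 23
ES_Task 9 = max(EF_Task 1=4, EF_Task 5=24, EF_Task 6=14, EF_Task 7=9, EF_Task 8=23) = 24; EF_Task 9 = 24+12 = 36
Expected project duration μ = 36 days. Critical path: Task 3 → Task 5 → Task 9.

Backward pass:
LF_Task 9 = 36; LS_Task 9 = 36−12 = 24
LF_Task 8 = LS_Task 9 = 24; LS_Task 8 = 24−3 = 21
LF_Task 7 = LS_Task 9 = 24; LS_Task 7 = 24−5 = 19
LF_Task 6 = LS_Task 9 = 24; LS_Task 6 = 24−2 = 22
LF_Task 5 = LS_Task 9 = 24; LS_Task 5 = 24−12 = 12
LF_Task 4 = LS_Task 8 = 21; LS_Task 4 = 21−8 = 13
LF_Task 3 = min(LS_Task 4=13, LS_Task 5=12, LS_Task 6=22) = 12; LS_Task 3 = 12−12 = 0
LF_Task 2 = min(LS_Task 5=12, LS_Task 6=22) = 12; LS_Task 2 = 12−5 = 7
LF_Task 1 = min(LS_Task 7=19, LS_Task 9=24) = 19; LS_Task 1 = 19−4 = 15
Slack_Task 7 = LS_Task 7 − ES_Task 7 = 19 − 4 = 15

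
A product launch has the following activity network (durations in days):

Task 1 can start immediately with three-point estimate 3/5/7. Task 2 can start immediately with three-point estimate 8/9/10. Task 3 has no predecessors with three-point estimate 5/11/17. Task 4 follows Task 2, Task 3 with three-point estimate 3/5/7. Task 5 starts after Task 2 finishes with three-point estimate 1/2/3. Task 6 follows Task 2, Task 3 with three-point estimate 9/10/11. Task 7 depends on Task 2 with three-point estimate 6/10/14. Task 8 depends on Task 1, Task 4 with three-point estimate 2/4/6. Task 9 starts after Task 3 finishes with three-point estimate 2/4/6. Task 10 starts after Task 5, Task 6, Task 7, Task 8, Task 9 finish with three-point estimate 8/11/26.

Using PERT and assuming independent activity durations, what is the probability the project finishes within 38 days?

0.865

te_Task 1 = (3 + 4·5 + 7)/6 = 30/6 = 5; σ²_Task 1 = ((7−3)/6)² = 0.444
te_Task 2 = (8 + 4·9 + 10)/6 = 54/6 = 9; σ²_Task 2 = ((10−8)/6)² = 0.111
te_Task 3 = (5 + 4·11 + 17)/6 = 66/6 = 11; σ²_Task 3 = ((17−5)/6)² = 4.000
te_Task 4 = (3 + 4·5 + 7)/6 = 30/6 = 5; σ²_Task 4 = ((7−3)/6)² = 0.444
te_Task 5 = (1 + 4·2 + 3)/6 = 12/6 = 2; σ²_Task 5 = ((3−1)/6)² = 0.111
te_Task 6 = (9 + 4·10 + 11)/6 = 60/6 = 10; σ²_Task 6 = ((11−9)/6)² = 0.111
te_Task 7 = (6 + 4·10 + 14)/6 = 60/6 = 10; σ²_Task 7 = ((14−6)/6)² = 1.778
te_Task 8 = (2 + 4·4 + 6)/6 = 24/6 = 4; σ²_Task 8 = ((6−2)/6)² = 0.444
te_Task 9 = (2 + 4·4 + 6)/6 = 24/6 = 4; σ²_Task 9 = ((6−2)/6)² = 0.444
te_Task 10 = (8 + 4·11 + 26)/6 = 78/6 = 13; σ²_Task 10 = ((26−8)/6)² = 9.000

Forward pass:
ES_Task 1 = 0; EF_Task 1 = 5
ES_Task 2 = 0; EF_Task 2 = 9
ES_Task 3 = 0; EF_Task 3 = 11
ES_Task 4 = max(EF_Task 2=9, EF_Task 3=11) = 11; EF_Task 4 = 11+5 = 16
ES_Task 5 = 9; EF_Task 5 = 9+2 = 11
ES_Task 6 = max(EF_Task 2=9, EF_Task 3=11) = 11; EF_Task 6 = 11+10 = 21
ES_Task 7 = 9; EF_Task 7 = 9+10 = 19
ES_Task 8 = max(EF_Task 1=5, EF_Task 4=16) = 16; EF_Task 8 = 16+4 = 20
ES_Task 9 = 11; EF_Task 9 = 11+4 = 15
ES_Task 10 = max(EF_Task 5=11, EF_Task 6=21, EF_Task 7=19, EF_Task 8=20, EF_Task 9=15) = 21; EF_Task 10 = 21+13 = 34
Expected project duration μ = 34 days. Critical path: Task 3 → Task 6 → Task 10.

Variance along critical path = 4.000 + 0.111 + 9.000 = 13.111; σ = √13.111 = 3.621 days.
Z = (38 − 34) / 3.621 = 1.105
P(T ≤ 38) = Φ(1.105) ≈ 0.865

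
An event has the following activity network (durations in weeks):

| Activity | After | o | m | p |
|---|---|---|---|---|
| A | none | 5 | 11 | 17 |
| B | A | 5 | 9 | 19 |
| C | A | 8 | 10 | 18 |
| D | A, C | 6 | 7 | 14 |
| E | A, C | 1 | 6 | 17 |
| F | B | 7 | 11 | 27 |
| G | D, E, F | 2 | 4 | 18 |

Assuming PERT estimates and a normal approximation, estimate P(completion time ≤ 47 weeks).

0.908

te_A = (5 + 4·11 + 17)/6 = 66/6 = 11; σ²_A = ((17−5)/6)² = 4.000
te_B = (5 + 4·9 + 19)/6 = 60/6 = 10; σ²_B = ((19−5)/6)² = 5.444
te_C = (8 + 4·10 + 18)/6 = 66/6 = 11; σ²_C = ((18−8)/6)² = 2.778
te_D = (6 + 4·7 + 14)/6 = 48/6 = 8; σ²_D = ((14−6)/6)² = 1.778
te_E = (1 + 4·6 + 17)/6 = 42/6 = 7; σ²_E = ((17−1)/6)² = 7.111
te_F = (7 + 4·11 + 27)/6 = 78/6 = 13; σ²_F = ((27−7)/6)² = 11.111
te_G = (2 + 4·4 + 18)/6 = 36/6 = 6; σ²_G = ((18−2)/6)² = 7.111

Forward pass:
ES_A = 0; EF_A = 11
ES_B = 11; EF_B = 11+10 = 21
ES_C = 11; EF_C = 11+11 = 22
ES_D = max(EF_A=11, EF_C=22) = 22; EF_D = 22+8 = 30
ES_E = max(EF_A=11, EF_C=22) = 22; EF_E = 22+7 = 29
ES_F = 21; EF_F = 21+13 = 34
ES_G = max(EF_D=30, EF_E=29, EF_F=34) = 34; EF_G = 34+6 = 40
Expected project duration μ = 40 weeks. Critical path: A → B → F → G.

Variance along critical path = 4.000 + 5.444 + 11.111 + 7.111 = 27.667; σ = √27.667 = 5.260 weeks.
Z = (47 − 40) / 5.260 = 1.331
P(T ≤ 47) = Φ(1.331) ≈ 0.908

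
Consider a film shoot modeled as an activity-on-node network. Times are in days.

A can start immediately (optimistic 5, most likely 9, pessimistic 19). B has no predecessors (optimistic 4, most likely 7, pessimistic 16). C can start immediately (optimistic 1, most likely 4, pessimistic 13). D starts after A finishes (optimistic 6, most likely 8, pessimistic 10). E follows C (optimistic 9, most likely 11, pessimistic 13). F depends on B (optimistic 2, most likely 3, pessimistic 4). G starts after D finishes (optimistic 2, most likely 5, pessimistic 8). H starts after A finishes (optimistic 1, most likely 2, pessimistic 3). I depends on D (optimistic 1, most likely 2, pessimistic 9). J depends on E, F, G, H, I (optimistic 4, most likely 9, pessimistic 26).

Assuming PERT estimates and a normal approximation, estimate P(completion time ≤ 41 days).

te_A = (5 + 4·9 + 19)/6 = 60/6 = 10; σ²_A = ((19−5)/6)² = 5.444
te_B = (4 + 4·7 + 16)/6 = 48/6 = 8; σ²_B = ((16−4)/6)² = 4.000
te_C = (1 + 4·4 + 13)/6 = 30/6 = 5; σ²_C = ((13−1)/6)² = 4.000
te_D = (6 + 4·8 + 10)/6 = 48/6 = 8; σ²_D = ((10−6)/6)² = 0.444
te_E = (9 + 4·11 + 13)/6 = 66/6 = 11; σ²_E = ((13−9)/6)² = 0.444
te_F = (2 + 4·3 + 4)/6 = 18/6 = 3; σ²_F = ((4−2)/6)² = 0.111
te_G = (2 + 4·5 + 8)/6 = 30/6 = 5; σ²_G = ((8−2)/6)² = 1.000
te_H = (1 + 4·2 + 3)/6 = 12/6 = 2; σ²_H = ((3−1)/6)² = 0.111
te_I = (1 + 4·2 + 9)/6 = 18/6 = 3; σ²_I = ((9−1)/6)² = 1.778
te_J = (4 + 4·9 + 26)/6 = 66/6 = 11; σ²_J = ((26−4)/6)² = 13.444

Forward pass:
ES_A = 0; EF_A = 10
ES_B = 0; EF_B = 8
ES_C = 0; EF_C = 5
ES_D = 10; EF_D = 10+8 = 18
ES_E = 5; EF_E = 5+11 = 16
ES_F = 8; EF_F = 8+3 = 11
ES_G = 18; EF_G = 18+5 = 23
ES_H = 10; EF_H = 10+2 = 12
ES_I = 18; EF_I = 18+3 = 21
ES_J = max(EF_E=16, EF_F=11, EF_G=23, EF_H=12, EF_I=21) = 23; EF_J = 23+11 = 34
Expected project duration μ = 34 days. Critical path: A → D → G → J.

Variance along critical path = 5.444 + 0.444 + 1.000 + 13.444 = 20.333; σ = √20.333 = 4.509 days.
Z = (41 − 34) / 4.509 = 1.552
P(T ≤ 41) = Φ(1.552) ≈ 0.940

0.940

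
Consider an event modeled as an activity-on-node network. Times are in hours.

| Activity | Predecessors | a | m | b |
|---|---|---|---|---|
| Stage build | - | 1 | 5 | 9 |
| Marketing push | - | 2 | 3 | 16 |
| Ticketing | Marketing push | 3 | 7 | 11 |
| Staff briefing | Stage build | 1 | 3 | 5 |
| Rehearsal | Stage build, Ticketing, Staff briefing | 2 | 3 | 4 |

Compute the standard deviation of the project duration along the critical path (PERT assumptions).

2.71 hours

te_Stage build = (1 + 4·5 + 9)/6 = 30/6 = 5; σ²_Stage build = ((9−1)/6)² = 1.778
te_Marketing push = (2 + 4·3 + 16)/6 = 30/6 = 5; σ²_Marketing push = ((16−2)/6)² = 5.444
te_Ticketing = (3 + 4·7 + 11)/6 = 42/6 = 7; σ²_Ticketing = ((11−3)/6)² = 1.778
te_Staff briefing = (1 + 4·3 + 5)/6 = 18/6 = 3; σ²_Staff briefing = ((5−1)/6)² = 0.444
te_Rehearsal = (2 + 4·3 + 4)/6 = 18/6 = 3; σ²_Rehearsal = ((4−2)/6)² = 0.111

Forward pass:
ES_Stage build = 0; EF_Stage build = 5
ES_Marketing push = 0; EF_Marketing push = 5
ES_Ticketing = 5; EF_Ticketing = 5+7 = 12
ES_Staff briefing = 5; EF_Staff briefing = 5+3 = 8
ES_Rehearsal = max(EF_Stage build=5, EF_Ticketing=12, EF_Staff briefing=8) = 12; EF_Rehearsal = 12+3 = 15
Expected project duration μ = 15 hours. Critical path: Marketing push → Ticketing → Rehearsal.

Variance along critical path = 5.444 + 1.778 + 0.111 = 7.333
σ = √7.333 = 2.708 hours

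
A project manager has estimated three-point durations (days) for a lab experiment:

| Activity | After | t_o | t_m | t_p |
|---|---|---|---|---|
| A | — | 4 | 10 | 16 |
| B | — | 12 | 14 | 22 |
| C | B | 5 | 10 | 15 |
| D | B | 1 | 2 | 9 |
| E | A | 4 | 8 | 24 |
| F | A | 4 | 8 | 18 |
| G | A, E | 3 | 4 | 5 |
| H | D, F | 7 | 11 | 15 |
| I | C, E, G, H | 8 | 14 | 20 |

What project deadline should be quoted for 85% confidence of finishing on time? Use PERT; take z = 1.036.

te_A = (4 + 4·10 + 16)/6 = 60/6 = 10; σ²_A = ((16−4)/6)² = 4.000
te_B = (12 + 4·14 + 22)/6 = 90/6 = 15; σ²_B = ((22−12)/6)² = 2.778
te_C = (5 + 4·10 + 15)/6 = 60/6 = 10; σ²_C = ((15−5)/6)² = 2.778
te_D = (1 + 4·2 + 9)/6 = 18/6 = 3; σ²_D = ((9−1)/6)² = 1.778
te_E = (4 + 4·8 + 24)/6 = 60/6 = 10; σ²_E = ((24−4)/6)² = 11.111
te_F = (4 + 4·8 + 18)/6 = 54/6 = 9; σ²_F = ((18−4)/6)² = 5.444
te_G = (3 + 4·4 + 5)/6 = 24/6 = 4; σ²_G = ((5−3)/6)² = 0.111
te_H = (7 + 4·11 + 15)/6 = 66/6 = 11; σ²_H = ((15−7)/6)² = 1.778
te_I = (8 + 4·14 + 20)/6 = 84/6 = 14; σ²_I = ((20−8)/6)² = 4.000

Forward pass:
ES_A = 0; EF_A = 10
ES_B = 0; EF_B = 15
ES_C = 15; EF_C = 15+10 = 25
ES_D = 15; EF_D = 15+3 = 18
ES_E = 10; EF_E = 10+10 = 20
ES_F = 10; EF_F = 10+9 = 19
ES_G = max(EF_A=10, EF_E=20) = 20; EF_G = 20+4 = 24
ES_H = max(EF_D=18, EF_F=19) = 19; EF_H = 19+11 = 30
ES_I = max(EF_C=25, EF_E=20, EF_G=24, EF_H=30) = 30; EF_I = 30+14 = 44
Expected project duration μ = 44 days. Critical path: A → F → H → I.

Variance along critical path = 4.000 + 5.444 + 1.778 + 4.000 = 15.222; σ = 3.902 days.
D = μ + z·σ = 44 + 1.036·3.902 = 48.0 days

48.0 days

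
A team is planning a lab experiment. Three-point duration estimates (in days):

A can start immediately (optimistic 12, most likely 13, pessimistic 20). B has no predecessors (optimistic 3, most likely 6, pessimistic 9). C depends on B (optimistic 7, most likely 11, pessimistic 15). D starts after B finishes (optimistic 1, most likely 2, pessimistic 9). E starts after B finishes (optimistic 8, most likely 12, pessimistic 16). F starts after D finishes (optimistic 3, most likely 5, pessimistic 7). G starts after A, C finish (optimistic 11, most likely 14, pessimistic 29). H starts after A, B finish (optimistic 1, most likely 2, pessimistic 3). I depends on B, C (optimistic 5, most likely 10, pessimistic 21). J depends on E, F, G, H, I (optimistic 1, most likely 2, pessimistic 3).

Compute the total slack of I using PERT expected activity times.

te_A = (12 + 4·13 + 20)/6 = 84/6 = 14
te_B = (3 + 4·6 + 9)/6 = 36/6 = 6
te_C = (7 + 4·11 + 15)/6 = 66/6 = 11
te_D = (1 + 4·2 + 9)/6 = 18/6 = 3
te_E = (8 + 4·12 + 16)/6 = 72/6 = 12
te_F = (3 + 4·5 + 7)/6 = 30/6 = 5
te_G = (11 + 4·14 + 29)/6 = 96/6 = 16
te_H = (1 + 4·2 + 3)/6 = 12/6 = 2
te_I = (5 + 4·10 + 21)/6 = 66/6 = 11
te_J = (1 + 4·2 + 3)/6 = 12/6 = 2

Forward pass:
ES_A = 0; EF_A = 14
ES_B = 0; EF_B = 6
ES_C = 6; EF_C = 6+11 = 17
ES_D = 6; EF_D = 6+3 = 9
ES_E = 6; EF_E = 6+12 = 18
ES_F = 9; EF_F = 9+5 = 14
ES_G = max(EF_A=14, EF_C=17) = 17; EF_G = 17+16 = 33
ES_H = max(EF_A=14, EF_B=6) = 14; EF_H = 14+2 = 16
ES_I = max(EF_B=6, EF_C=17) = 17; EF_I = 17+11 = 28
ES_J = max(EF_E=18, EF_F=14, EF_G=33, EF_H=16, EF_I=28) = 33; EF_J = 33+2 = 35
Expected project duration μ = 35 days. Critical path: B → C → G → J.

Backward pass:
LF_J = 35; LS_J = 35−2 = 33
LF_I = LS_J = 33; LS_I = 33−11 = 22
LF_H = LS_J = 33; LS_H = 33−2 = 31
LF_G = LS_J = 33; LS_G = 33−16 = 17
LF_F = LS_J = 33; LS_F = 33−5 = 28
LF_E = LS_J = 33; LS_E = 33−12 = 21
LF_D = LS_F = 28; LS_D = 28−3 = 25
LF_C = min(LS_G=17, LS_I=22) = 17; LS_C = 17−11 = 6
LF_B = min(LS_C=6, LS_D=25, LS_E=21, LS_H=31, LS_I=22) = 6; LS_B = 6−6 = 0
LF_A = min(LS_G=17, LS_H=31) = 17; LS_A = 17−14 = 3
Slack_I = LS_I − ES_I = 22 − 17 = 5

5 days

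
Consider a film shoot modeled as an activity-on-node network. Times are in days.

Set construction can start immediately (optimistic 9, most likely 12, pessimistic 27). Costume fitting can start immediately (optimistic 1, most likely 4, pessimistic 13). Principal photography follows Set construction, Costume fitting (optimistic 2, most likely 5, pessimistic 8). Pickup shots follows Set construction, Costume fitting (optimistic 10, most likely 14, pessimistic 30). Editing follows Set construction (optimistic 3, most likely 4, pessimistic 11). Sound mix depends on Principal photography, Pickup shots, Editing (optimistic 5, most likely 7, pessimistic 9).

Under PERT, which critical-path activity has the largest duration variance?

Pickup shots

te_Set construction = (9 + 4·12 + 27)/6 = 84/6 = 14; σ²_Set construction = ((27−9)/6)² = 9.000
te_Costume fitting = (1 + 4·4 + 13)/6 = 30/6 = 5; σ²_Costume fitting = ((13−1)/6)² = 4.000
te_Principal photography = (2 + 4·5 + 8)/6 = 30/6 = 5; σ²_Principal photography = ((8−2)/6)² = 1.000
te_Pickup shots = (10 + 4·14 + 30)/6 = 96/6 = 16; σ²_Pickup shots = ((30−10)/6)² = 11.111
te_Editing = (3 + 4·4 + 11)/6 = 30/6 = 5; σ²_Editing = ((11−3)/6)² = 1.778
te_Sound mix = (5 + 4·7 + 9)/6 = 42/6 = 7; σ²_Sound mix = ((9−5)/6)² = 0.444

Forward pass:
ES_Set construction = 0; EF_Set construction = 14
ES_Costume fitting = 0; EF_Costume fitting = 5
ES_Principal photography = max(EF_Set construction=14, EF_Costume fitting=5) = 14; EF_Principal photography = 14+5 = 19
ES_Pickup shots = max(EF_Set construction=14, EF_Costume fitting=5) = 14; EF_Pickup shots = 14+16 = 30
ES_Editing = 14; EF_Editing = 14+5 = 19
ES_Sound mix = max(EF_Principal photography=19, EF_Pickup shots=30, EF_Editing=19) = 30; EF_Sound mix = 30+7 = 37
Expected project duration μ = 37 days. Critical path: Set construction → Pickup shots → Sound mix.

Variances on critical path: σ²_Set construction=9.000, σ²_Pickup shots=11.111, σ²_Sound mix=0.444.
Largest is σ²_Pickup shots = 11.111.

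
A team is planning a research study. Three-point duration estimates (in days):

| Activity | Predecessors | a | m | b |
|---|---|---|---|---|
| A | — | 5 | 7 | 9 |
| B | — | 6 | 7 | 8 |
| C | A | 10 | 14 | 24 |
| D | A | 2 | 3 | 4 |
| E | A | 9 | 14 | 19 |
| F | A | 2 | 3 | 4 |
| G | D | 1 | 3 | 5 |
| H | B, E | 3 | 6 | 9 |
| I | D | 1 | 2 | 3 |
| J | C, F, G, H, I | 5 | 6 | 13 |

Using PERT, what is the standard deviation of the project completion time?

te_A = (5 + 4·7 + 9)/6 = 42/6 = 7; σ²_A = ((9−5)/6)² = 0.444
te_B = (6 + 4·7 + 8)/6 = 42/6 = 7; σ²_B = ((8−6)/6)² = 0.111
te_C = (10 + 4·14 + 24)/6 = 90/6 = 15; σ²_C = ((24−10)/6)² = 5.444
te_D = (2 + 4·3 + 4)/6 = 18/6 = 3; σ²_D = ((4−2)/6)² = 0.111
te_E = (9 + 4·14 + 19)/6 = 84/6 = 14; σ²_E = ((19−9)/6)² = 2.778
te_F = (2 + 4·3 + 4)/6 = 18/6 = 3; σ²_F = ((4−2)/6)² = 0.111
te_G = (1 + 4·3 + 5)/6 = 18/6 = 3; σ²_G = ((5−1)/6)² = 0.444
te_H = (3 + 4·6 + 9)/6 = 36/6 = 6; σ²_H = ((9−3)/6)² = 1.000
te_I = (1 + 4·2 + 3)/6 = 12/6 = 2; σ²_I = ((3−1)/6)² = 0.111
te_J = (5 + 4·6 + 13)/6 = 42/6 = 7; σ²_J = ((13−5)/6)² = 1.778

Forward pass:
ES_A = 0; EF_A = 7
ES_B = 0; EF_B = 7
ES_C = 7; EF_C = 7+15 = 22
ES_D = 7; EF_D = 7+3 = 10
ES_E = 7; EF_E = 7+14 = 21
ES_F = 7; EF_F = 7+3 = 10
ES_G = 10; EF_G = 10+3 = 13
ES_H = max(EF_B=7, EF_E=21) = 21; EF_H = 21+6 = 27
ES_I = 10; EF_I = 10+2 = 12
ES_J = max(EF_C=22, EF_F=10, EF_G=13, EF_H=27, EF_I=12) = 27; EF_J = 27+7 = 34
Expected project duration μ = 34 days. Critical path: A → E → H → J.

Variance along critical path = 0.444 + 2.778 + 1.000 + 1.778 = 6.000
σ = √6.000 = 2.449 days

2.45 days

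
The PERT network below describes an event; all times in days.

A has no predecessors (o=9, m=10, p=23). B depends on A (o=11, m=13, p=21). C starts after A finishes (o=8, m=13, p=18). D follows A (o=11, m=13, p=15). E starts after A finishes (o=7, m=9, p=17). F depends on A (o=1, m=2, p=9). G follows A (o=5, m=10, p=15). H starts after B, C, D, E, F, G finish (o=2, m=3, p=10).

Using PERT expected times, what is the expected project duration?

te_A = (9 + 4·10 + 23)/6 = 72/6 = 12
te_B = (11 + 4·13 + 21)/6 = 84/6 = 14
te_C = (8 + 4·13 + 18)/6 = 78/6 = 13
te_D = (11 + 4·13 + 15)/6 = 78/6 = 13
te_E = (7 + 4·9 + 17)/6 = 60/6 = 10
te_F = (1 + 4·2 + 9)/6 = 18/6 = 3
te_G = (5 + 4·10 + 15)/6 = 60/6 = 10
te_H = (2 + 4·3 + 10)/6 = 24/6 = 4

Forward pass:
ES_A = 0; EF_A = 12
ES_B = 12; EF_B = 12+14 = 26
ES_C = 12; EF_C = 12+13 = 25
ES_D = 12; EF_D = 12+13 = 25
ES_E = 12; EF_E = 12+10 = 22
ES_F = 12; EF_F = 12+3 = 15
ES_G = 12; EF_G = 12+10 = 22
ES_H = max(EF_B=26, EF_C=25, EF_D=25, EF_E=22, EF_F=15, EF_G=22) = 26; EF_H = 26+4 = 30
Expected project duration μ = 30 days. Critical path: A → B → H.

30 days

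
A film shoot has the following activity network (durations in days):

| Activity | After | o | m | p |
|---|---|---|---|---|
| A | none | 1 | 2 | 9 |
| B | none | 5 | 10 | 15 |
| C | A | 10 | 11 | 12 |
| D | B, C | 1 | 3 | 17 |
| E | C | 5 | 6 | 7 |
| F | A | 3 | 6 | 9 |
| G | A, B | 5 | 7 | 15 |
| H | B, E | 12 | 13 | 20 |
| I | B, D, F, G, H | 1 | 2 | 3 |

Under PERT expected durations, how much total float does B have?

10 days

te_A = (1 + 4·2 + 9)/6 = 18/6 = 3
te_B = (5 + 4·10 + 15)/6 = 60/6 = 10
te_C = (10 + 4·11 + 12)/6 = 66/6 = 11
te_D = (1 + 4·3 + 17)/6 = 30/6 = 5
te_E = (5 + 4·6 + 7)/6 = 36/6 = 6
te_F = (3 + 4·6 + 9)/6 = 36/6 = 6
te_G = (5 + 4·7 + 15)/6 = 48/6 = 8
te_H = (12 + 4·13 + 20)/6 = 84/6 = 14
te_I = (1 + 4·2 + 3)/6 = 12/6 = 2

Forward pass:
ES_A = 0; EF_A = 3
ES_B = 0; EF_B = 10
ES_C = 3; EF_C = 3+11 = 14
ES_D = max(EF_B=10, EF_C=14) = 14; EF_D = 14+5 = 19
ES_E = 14; EF_E = 14+6 = 20
ES_F = 3; EF_F = 3+6 = 9
ES_G = max(EF_A=3, EF_B=10) = 10; EF_G = 10+8 = 18
ES_H = max(EF_B=10, EF_E=20) = 20; EF_H = 20+14 = 34
ES_I = max(EF_B=10, EF_D=19, EF_F=9, EF_G=18, EF_H=34) = 34; EF_I = 34+2 = 36
Expected project duration μ = 36 days. Critical path: A → C → E → H → I.

Backward pass:
LF_I = 36; LS_I = 36−2 = 34
LF_H = LS_I = 34; LS_H = 34−14 = 20
LF_G = LS_I = 34; LS_G = 34−8 = 26
LF_F = LS_I = 34; LS_F = 34−6 = 28
LF_E = LS_H = 20; LS_E = 20−6 = 14
LF_D = LS_I = 34; LS_D = 34−5 = 29
LF_C = min(LS_D=29, LS_E=14) = 14; LS_C = 14−11 = 3
LF_B = min(LS_D=29, LS_G=26, LS_H=20, LS_I=34) = 20; LS_B = 20−10 = 10
LF_A = min(LS_C=3, LS_F=28, LS_G=26) = 3; LS_A = 3−3 = 0
Slack_B = LS_B − ES_B = 10 − 0 = 10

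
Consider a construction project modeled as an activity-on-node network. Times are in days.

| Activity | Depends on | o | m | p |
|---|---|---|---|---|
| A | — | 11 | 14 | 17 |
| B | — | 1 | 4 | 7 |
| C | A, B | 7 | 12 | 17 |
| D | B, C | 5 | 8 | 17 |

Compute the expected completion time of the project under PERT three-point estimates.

35 days

te_A = (11 + 4·14 + 17)/6 = 84/6 = 14
te_B = (1 + 4·4 + 7)/6 = 24/6 = 4
te_C = (7 + 4·12 + 17)/6 = 72/6 = 12
te_D = (5 + 4·8 + 17)/6 = 54/6 = 9

Forward pass:
ES_A = 0; EF_A = 14
ES_B = 0; EF_B = 4
ES_C = max(EF_A=14, EF_B=4) = 14; EF_C = 14+12 = 26
ES_D = max(EF_B=4, EF_C=26) = 26; EF_D = 26+9 = 35
Expected project duration μ = 35 days. Critical path: A → C → D.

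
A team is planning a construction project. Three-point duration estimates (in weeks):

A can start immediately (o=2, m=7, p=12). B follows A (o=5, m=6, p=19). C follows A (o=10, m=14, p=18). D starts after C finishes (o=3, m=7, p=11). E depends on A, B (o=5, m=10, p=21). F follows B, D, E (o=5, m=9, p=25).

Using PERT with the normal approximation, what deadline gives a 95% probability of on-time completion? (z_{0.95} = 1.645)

45.9 weeks

te_A = (2 + 4·7 + 12)/6 = 42/6 = 7; σ²_A = ((12−2)/6)² = 2.778
te_B = (5 + 4·6 + 19)/6 = 48/6 = 8; σ²_B = ((19−5)/6)² = 5.444
te_C = (10 + 4·14 + 18)/6 = 84/6 = 14; σ²_C = ((18−10)/6)² = 1.778
te_D = (3 + 4·7 + 11)/6 = 42/6 = 7; σ²_D = ((11−3)/6)² = 1.778
te_E = (5 + 4·10 + 21)/6 = 66/6 = 11; σ²_E = ((21−5)/6)² = 7.111
te_F = (5 + 4·9 + 25)/6 = 66/6 = 11; σ²_F = ((25−5)/6)² = 11.111

Forward pass:
ES_A = 0; EF_A = 7
ES_B = 7; EF_B = 7+8 = 15
ES_C = 7; EF_C = 7+14 = 21
ES_D = 21; EF_D = 21+7 = 28
ES_E = max(EF_A=7, EF_B=15) = 15; EF_E = 15+11 = 26
ES_F = max(EF_B=15, EF_D=28, EF_E=26) = 28; EF_F = 28+11 = 39
Expected project duration μ = 39 weeks. Critical path: A → C → D → F.

Variance along critical path = 2.778 + 1.778 + 1.778 + 11.111 = 17.444; σ = 4.177 weeks.
D = μ + z·σ = 39 + 1.645·4.177 = 45.9 weeks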